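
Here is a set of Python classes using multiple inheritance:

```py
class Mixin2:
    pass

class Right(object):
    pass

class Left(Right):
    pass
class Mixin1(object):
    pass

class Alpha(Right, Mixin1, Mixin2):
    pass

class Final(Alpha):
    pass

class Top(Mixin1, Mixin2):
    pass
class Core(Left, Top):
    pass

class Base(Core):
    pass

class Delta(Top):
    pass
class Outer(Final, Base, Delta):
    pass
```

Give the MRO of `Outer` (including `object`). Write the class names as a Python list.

L[Outer] = Outer + merge(L[Final], L[Base], L[Delta], [Final Base Delta])
  take Final:  [Final Alpha Right Mixin1 Mixin2 object] + [Base Core Left Right Top Mixin1 Mixin2 object] + [Delta Top Mixin1 Mixin2 object] + [Final Base Delta]
  take Alpha:  [Alpha Right Mixin1 Mixin2 object] + [Base Core Left Right Top Mixin1 Mixin2 object] + [Delta Top Mixin1 Mixin2 object] + [Base Delta]
  take Base:  [Right Mixin1 Mixin2 object] + [Base Core Left Right Top Mixin1 Mixin2 object] + [Delta Top Mixin1 Mixin2 object] + [Base Delta]
  take Core:  [Right Mixin1 Mixin2 object] + [Core Left Right Top Mixin1 Mixin2 object] + [Delta Top Mixin1 Mixin2 object] + [Delta]
  take Left:  [Right Mixin1 Mixin2 object] + [Left Right Top Mixin1 Mixin2 object] + [Delta Top Mixin1 Mixin2 object] + [Delta]
  take Right:  [Right Mixin1 Mixin2 object] + [Right Top Mixin1 Mixin2 object] + [Delta Top Mixin1 Mixin2 object] + [Delta]
  take Delta:  [Mixin1 Mixin2 object] + [Top Mixin1 Mixin2 object] + [Delta Top Mixin1 Mixin2 object] + [Delta]
  take Top:  [Mixin1 Mixin2 object] + [Top Mixin1 Mixin2 object] + [Top Mixin1 Mixin2 object]
  take Mixin1:  [Mixin1 Mixin2 object] + [Mixin1 Mixin2 object] + [Mixin1 Mixin2 object]
  take Mixin2:  [Mixin2 object] + [Mixin2 object] + [Mixin2 object]
  take object:  [object] + [object] + [object]

[Outer, Final, Alpha, Base, Core, Left, Right, Delta, Top, Mixin1, Mixin2, object]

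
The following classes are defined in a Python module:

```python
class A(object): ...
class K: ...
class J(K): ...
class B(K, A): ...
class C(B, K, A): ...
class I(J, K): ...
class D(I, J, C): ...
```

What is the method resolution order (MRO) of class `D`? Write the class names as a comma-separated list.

D, I, J, C, B, K, A, object

L[D] = D + merge(L[I], L[J], L[C], [I J C])
  take I:  [I J K object] + [J K object] + [C B K A object] + [I J C]
  take J:  [J K object] + [J K object] + [C B K A object] + [J C]
  take C:  [K object] + [K object] + [C B K A object] + [C]
  take B:  [K object] + [K object] + [B K A object]
  take K:  [K object] + [K object] + [K A object]
  take A:  [object] + [object] + [A object]
  take object:  [object] + [object] + [object]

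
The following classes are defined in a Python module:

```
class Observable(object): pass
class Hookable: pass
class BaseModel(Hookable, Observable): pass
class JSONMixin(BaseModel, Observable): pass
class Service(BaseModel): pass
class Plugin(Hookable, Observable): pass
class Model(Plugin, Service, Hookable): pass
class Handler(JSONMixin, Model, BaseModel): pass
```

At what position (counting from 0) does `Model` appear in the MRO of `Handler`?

2

L[Handler] = Handler + merge(L[JSONMixin], L[Model], L[BaseModel], [JSONMixin Model BaseModel])
  take JSONMixin:  [JSONMixin BaseModel Hookable Observable object] + [Model Plugin Service BaseModel Hookable Observable object] + [BaseModel Hookable Observable object] + [JSONMixin Model BaseModel]
  take Model:  [BaseModel Hookable Observable object] + [Model Plugin Service BaseModel Hookable Observable object] + [BaseModel Hookable Observable object] + [Model BaseModel]
  take Plugin:  [BaseModel Hookable Observable object] + [Plugin Service BaseModel Hookable Observable object] + [BaseModel Hookable Observable object] + [BaseModel]
  take Service:  [BaseModel Hookable Observable object] + [Service BaseModel Hookable Observable object] + [BaseModel Hookable Observable object] + [BaseModel]
  take BaseModel:  [BaseModel Hookable Observable object] + [BaseModel Hookable Observable object] + [BaseModel Hookable Observable object] + [BaseModel]
  take Hookable:  [Hookable Observable object] + [Hookable Observable object] + [Hookable Observable object]
  take Observable:  [Observable object] + [Observable object] + [Observable object]
  take object:  [object] + [object] + [object]
MRO: Handler JSONMixin Model Plugin Service BaseModel Hookable Observable object
Model sits at index 2.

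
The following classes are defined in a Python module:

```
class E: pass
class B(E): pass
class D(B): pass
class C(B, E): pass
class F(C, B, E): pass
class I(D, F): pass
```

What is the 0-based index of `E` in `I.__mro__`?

5

L[I] = I + merge(L[D], L[F], [D F])
  take D:  [D B E object] + [F C B E object] + [D F]
  take F:  [B E object] + [F C B E object] + [F]
  take C:  [B E object] + [C B E object]
  take B:  [B E object] + [B E object]
  take E:  [E object] + [E object]
  take object:  [object] + [object]
MRO: I D F C B E object
E sits at index 5.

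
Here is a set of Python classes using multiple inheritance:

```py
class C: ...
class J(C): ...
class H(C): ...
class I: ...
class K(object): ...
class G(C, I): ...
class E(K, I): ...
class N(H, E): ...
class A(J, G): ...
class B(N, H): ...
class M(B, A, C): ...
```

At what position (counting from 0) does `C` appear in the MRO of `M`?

7

L[M] = M + merge(L[B], L[A], L[C], [B A C])
  take B:  [B N H C E K I object] + [A J G C I object] + [C object] + [B A C]
  take N:  [N H C E K I object] + [A J G C I object] + [C object] + [A C]
  take H:  [H C E K I object] + [A J G C I object] + [C object] + [A C]
  take A:  [C E K I object] + [A J G C I object] + [C object] + [A C]
  take J:  [C E K I object] + [J G C I object] + [C object] + [C]
  take G:  [C E K I object] + [G C I object] + [C object] + [C]
  take C:  [C E K I object] + [C I object] + [C object] + [C]
  take E:  [E K I object] + [I object] + [object]
  take K:  [K I object] + [I object] + [object]
  take I:  [I object] + [I object] + [object]
  take object:  [object] + [object] + [object]
MRO: M B N H A J G C E K I object
C sits at index 7.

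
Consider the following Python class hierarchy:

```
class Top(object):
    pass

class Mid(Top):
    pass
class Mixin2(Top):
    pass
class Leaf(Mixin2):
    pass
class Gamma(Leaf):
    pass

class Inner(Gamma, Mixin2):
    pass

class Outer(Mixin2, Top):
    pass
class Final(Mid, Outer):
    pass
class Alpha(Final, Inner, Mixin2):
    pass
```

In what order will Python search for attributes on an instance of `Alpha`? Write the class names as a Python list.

L[Alpha] = Alpha + merge(L[Final], L[Inner], L[Mixin2], [Final Inner Mixin2])
  take Final:  [Final Mid Outer Mixin2 Top object] + [Inner Gamma Leaf Mixin2 Top object] + [Mixin2 Top object] + [Final Inner Mixin2]
  take Mid:  [Mid Outer Mixin2 Top object] + [Inner Gamma Leaf Mixin2 Top object] + [Mixin2 Top object] + [Inner Mixin2]
  take Outer:  [Outer Mixin2 Top object] + [Inner Gamma Leaf Mixin2 Top object] + [Mixin2 Top object] + [Inner Mixin2]
  take Inner:  [Mixin2 Top object] + [Inner Gamma Leaf Mixin2 Top object] + [Mixin2 Top object] + [Inner Mixin2]
  take Gamma:  [Mixin2 Top object] + [Gamma Leaf Mixin2 Top object] + [Mixin2 Top object] + [Mixin2]
  take Leaf:  [Mixin2 Top object] + [Leaf Mixin2 Top object] + [Mixin2 Top object] + [Mixin2]
  take Mixin2:  [Mixin2 Top object] + [Mixin2 Top object] + [Mixin2 Top object] + [Mixin2]
  take Top:  [Top object] + [Top object] + [Top object]
  take object:  [object] + [object] + [object]

[Alpha, Final, Mid, Outer, Inner, Gamma, Leaf, Mixin2, Top, object]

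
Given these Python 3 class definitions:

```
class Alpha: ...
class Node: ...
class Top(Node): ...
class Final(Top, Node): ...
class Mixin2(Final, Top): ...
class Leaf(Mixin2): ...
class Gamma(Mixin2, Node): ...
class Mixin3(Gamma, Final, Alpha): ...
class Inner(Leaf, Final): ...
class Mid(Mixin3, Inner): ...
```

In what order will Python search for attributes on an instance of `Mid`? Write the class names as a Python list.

L[Mid] = Mid + merge(L[Mixin3], L[Inner], [Mixin3 Inner])
  take Mixin3:  [Mixin3 Gamma Mixin2 Final Top Node Alpha object] + [Inner Leaf Mixin2 Final Top Node object] + [Mixin3 Inner]
  take Gamma:  [Gamma Mixin2 Final Top Node Alpha object] + [Inner Leaf Mixin2 Final Top Node object] + [Inner]
  take Inner:  [Mixin2 Final Top Node Alpha object] + [Inner Leaf Mixin2 Final Top Node object] + [Inner]
  take Leaf:  [Mixin2 Final Top Node Alpha object] + [Leaf Mixin2 Final Top Node object]
  take Mixin2:  [Mixin2 Final Top Node Alpha object] + [Mixin2 Final Top Node object]
  take Final:  [Final Top Node Alpha object] + [Final Top Node object]
  take Top:  [Top Node Alpha object] + [Top Node object]
  take Node:  [Node Alpha object] + [Node object]
  take Alpha:  [Alpha object] + [object]
  take object:  [object] + [object]

[Mid, Mixin3, Gamma, Inner, Leaf, Mixin2, Final, Top, Node, Alpha, object]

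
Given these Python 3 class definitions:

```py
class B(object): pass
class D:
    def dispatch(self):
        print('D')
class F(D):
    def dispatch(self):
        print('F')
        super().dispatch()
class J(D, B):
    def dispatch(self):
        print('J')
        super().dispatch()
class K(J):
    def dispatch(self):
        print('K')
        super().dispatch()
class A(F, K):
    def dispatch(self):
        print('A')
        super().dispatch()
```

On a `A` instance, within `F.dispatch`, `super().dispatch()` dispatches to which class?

L[A] = A + merge(L[F], L[K], [F K])
  take F:  [F D object] + [K J D B object] + [F K]
  take K:  [D object] + [K J D B object] + [K]
  take J:  [D object] + [J D B object]
  take D:  [D object] + [D B object]
  take B:  [object] + [B object]
  take object:  [object] + [object]
MRO: A F K J D B object
super() in F.dispatch on a A instance goes to the class after F in A's MRO: K.

K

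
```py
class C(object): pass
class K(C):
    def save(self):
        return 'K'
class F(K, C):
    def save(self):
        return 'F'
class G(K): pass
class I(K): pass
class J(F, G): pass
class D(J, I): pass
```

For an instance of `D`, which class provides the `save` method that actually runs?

L[D] = D + merge(L[J], L[I], [J I])
  take J:  [J F G K C object] + [I K C object] + [J I]
  take F:  [F G K C object] + [I K C object] + [I]
  take G:  [G K C object] + [I K C object] + [I]
  take I:  [K C object] + [I K C object] + [I]
  take K:  [K C object] + [K C object]
  take C:  [C object] + [C object]
  take object:  [object] + [object]
MRO: D J F G I K C object
save is defined in: F, K. First along the MRO is F.

F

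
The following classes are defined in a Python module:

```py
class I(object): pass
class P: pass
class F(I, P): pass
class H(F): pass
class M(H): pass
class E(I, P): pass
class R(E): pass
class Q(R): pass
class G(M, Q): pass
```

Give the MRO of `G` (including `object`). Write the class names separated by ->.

L[G] = G + merge(L[M], L[Q], [M Q])
  take M:  [M H F I P object] + [Q R E I P object] + [M Q]
  take H:  [H F I P object] + [Q R E I P object] + [Q]
  take F:  [F I P object] + [Q R E I P object] + [Q]
  take Q:  [I P object] + [Q R E I P object] + [Q]
  take R:  [I P object] + [R E I P object]
  take E:  [I P object] + [E I P object]
  take I:  [I P object] + [I P object]
  take P:  [P object] + [P object]
  take object:  [object] + [object]

G -> M -> H -> F -> Q -> R -> E -> I -> P -> object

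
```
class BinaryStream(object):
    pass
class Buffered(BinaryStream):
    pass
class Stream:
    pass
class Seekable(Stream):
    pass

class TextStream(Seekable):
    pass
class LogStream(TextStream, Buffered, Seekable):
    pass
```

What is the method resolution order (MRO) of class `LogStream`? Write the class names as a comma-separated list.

LogStream, TextStream, Buffered, Seekable, Stream, BinaryStream, object

L[LogStream] = LogStream + merge(L[TextStream], L[Buffered], L[Seekable], [TextStream Buffered Seekable])
  take TextStream:  [TextStream Seekable Stream object] + [Buffered BinaryStream object] + [Seekable Stream object] + [TextStream Buffered Seekable]
  take Buffered:  [Seekable Stream object] + [Buffered BinaryStream object] + [Seekable Stream object] + [Buffered Seekable]
  take Seekable:  [Seekable Stream object] + [BinaryStream object] + [Seekable Stream object] + [Seekable]
  take Stream:  [Stream object] + [BinaryStream object] + [Stream object]
  take BinaryStream:  [object] + [BinaryStream object] + [object]
  take object:  [object] + [object] + [object]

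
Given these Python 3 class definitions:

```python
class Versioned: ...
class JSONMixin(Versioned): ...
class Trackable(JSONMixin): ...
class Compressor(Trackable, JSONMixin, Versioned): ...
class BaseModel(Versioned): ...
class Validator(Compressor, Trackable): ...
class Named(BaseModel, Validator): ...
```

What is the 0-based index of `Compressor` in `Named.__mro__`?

3

L[Named] = Named + merge(L[BaseModel], L[Validator], [BaseModel Validator])
  take BaseModel:  [BaseModel Versioned object] + [Validator Compressor Trackable JSONMixin Versioned object] + [BaseModel Validator]
  take Validator:  [Versioned object] + [Validator Compressor Trackable JSONMixin Versioned object] + [Validator]
  take Compressor:  [Versioned object] + [Compressor Trackable JSONMixin Versioned object]
  take Trackable:  [Versioned object] + [Trackable JSONMixin Versioned object]
  take JSONMixin:  [Versioned object] + [JSONMixin Versioned object]
  take Versioned:  [Versioned object] + [Versioned object]
  take object:  [object] + [object]
MRO: Named BaseModel Validator Compressor Trackable JSONMixin Versioned object
Compressor sits at index 3.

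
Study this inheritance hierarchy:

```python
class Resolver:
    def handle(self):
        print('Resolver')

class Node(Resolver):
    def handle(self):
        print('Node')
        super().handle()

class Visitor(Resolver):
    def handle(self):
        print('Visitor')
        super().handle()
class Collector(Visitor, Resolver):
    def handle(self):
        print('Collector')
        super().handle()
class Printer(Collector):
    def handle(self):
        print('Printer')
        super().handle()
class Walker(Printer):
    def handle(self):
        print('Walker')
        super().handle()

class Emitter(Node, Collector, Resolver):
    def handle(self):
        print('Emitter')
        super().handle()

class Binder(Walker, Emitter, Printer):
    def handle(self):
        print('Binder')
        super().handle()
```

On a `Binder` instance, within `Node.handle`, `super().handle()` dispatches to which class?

L[Binder] = Binder + merge(L[Walker], L[Emitter], L[Printer], [Walker Emitter Printer])
  take Walker:  [Walker Printer Collector Visitor Resolver object] + [Emitter Node Collector Visitor Resolver object] + [Printer Collector Visitor Resolver object] + [Walker Emitter Printer]
  take Emitter:  [Printer Collector Visitor Resolver object] + [Emitter Node Collector Visitor Resolver object] + [Printer Collector Visitor Resolver object] + [Emitter Printer]
  take Printer:  [Printer Collector Visitor Resolver object] + [Node Collector Visitor Resolver object] + [Printer Collector Visitor Resolver object] + [Printer]
  take Node:  [Collector Visitor Resolver object] + [Node Collector Visitor Resolver object] + [Collector Visitor Resolver object]
  take Collector:  [Collector Visitor Resolver object] + [Collector Visitor Resolver object] + [Collector Visitor Resolver object]
  take Visitor:  [Visitor Resolver object] + [Visitor Resolver object] + [Visitor Resolver object]
  take Resolver:  [Resolver object] + [Resolver object] + [Resolver object]
  take object:  [object] + [object] + [object]
MRO: Binder Walker Emitter Printer Node Collector Visitor Resolver object
super() in Node.handle on a Binder instance goes to the class after Node in Binder's MRO: Collector.

Collector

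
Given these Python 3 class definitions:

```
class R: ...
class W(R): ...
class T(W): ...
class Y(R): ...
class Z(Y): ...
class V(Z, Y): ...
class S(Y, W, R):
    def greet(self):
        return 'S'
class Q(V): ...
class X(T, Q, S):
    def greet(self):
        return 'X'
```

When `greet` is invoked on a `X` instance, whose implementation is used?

L[X] = X + merge(L[T], L[Q], L[S], [T Q S])
  take T:  [T W R object] + [Q V Z Y R object] + [S Y W R object] + [T Q S]
  take Q:  [W R object] + [Q V Z Y R object] + [S Y W R object] + [Q S]
  take V:  [W R object] + [V Z Y R object] + [S Y W R object] + [S]
  take Z:  [W R object] + [Z Y R object] + [S Y W R object] + [S]
  take S:  [W R object] + [Y R object] + [S Y W R object] + [S]
  take Y:  [W R object] + [Y R object] + [Y W R object]
  take W:  [W R object] + [R object] + [W R object]
  take R:  [R object] + [R object] + [R object]
  take object:  [object] + [object] + [object]
MRO: X T Q V Z S Y W R object
greet is defined in: S, X. First along the MRO is X.

X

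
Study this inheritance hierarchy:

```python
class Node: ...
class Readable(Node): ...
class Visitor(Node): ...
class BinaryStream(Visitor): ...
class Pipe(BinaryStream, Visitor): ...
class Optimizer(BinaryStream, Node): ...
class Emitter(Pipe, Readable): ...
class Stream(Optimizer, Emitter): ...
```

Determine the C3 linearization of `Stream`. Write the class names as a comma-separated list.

Stream, Optimizer, Emitter, Pipe, BinaryStream, Visitor, Readable, Node, object

L[Stream] = Stream + merge(L[Optimizer], L[Emitter], [Optimizer Emitter])
  take Optimizer:  [Optimizer BinaryStream Visitor Node object] + [Emitter Pipe BinaryStream Visitor Readable Node object] + [Optimizer Emitter]
  take Emitter:  [BinaryStream Visitor Node object] + [Emitter Pipe BinaryStream Visitor Readable Node object] + [Emitter]
  take Pipe:  [BinaryStream Visitor Node object] + [Pipe BinaryStream Visitor Readable Node object]
  take BinaryStream:  [BinaryStream Visitor Node object] + [BinaryStream Visitor Readable Node object]
  take Visitor:  [Visitor Node object] + [Visitor Readable Node object]
  take Readable:  [Node object] + [Readable Node object]
  take Node:  [Node object] + [Node object]
  take object:  [object] + [object]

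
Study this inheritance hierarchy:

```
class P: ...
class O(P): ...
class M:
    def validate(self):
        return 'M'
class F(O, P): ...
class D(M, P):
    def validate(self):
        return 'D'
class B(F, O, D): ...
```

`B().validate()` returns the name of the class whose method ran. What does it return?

D

L[B] = B + merge(L[F], L[O], L[D], [F O D])
  take F:  [F O P object] + [O P object] + [D M P object] + [F O D]
  take O:  [O P object] + [O P object] + [D M P object] + [O D]
  take D:  [P object] + [P object] + [D M P object] + [D]
  take M:  [P object] + [P object] + [M P object]
  take P:  [P object] + [P object] + [P object]
  take object:  [object] + [object] + [object]
MRO: B F O D M P object
validate is defined in: D, M. First along the MRO is D.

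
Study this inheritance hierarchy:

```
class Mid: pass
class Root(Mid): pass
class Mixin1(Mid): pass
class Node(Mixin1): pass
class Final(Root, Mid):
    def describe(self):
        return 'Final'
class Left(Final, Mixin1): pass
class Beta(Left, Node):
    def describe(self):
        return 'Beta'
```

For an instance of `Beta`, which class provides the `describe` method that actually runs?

Beta

L[Beta] = Beta + merge(L[Left], L[Node], [Left Node])
  take Left:  [Left Final Root Mixin1 Mid object] + [Node Mixin1 Mid object] + [Left Node]
  take Final:  [Final Root Mixin1 Mid object] + [Node Mixin1 Mid object] + [Node]
  take Root:  [Root Mixin1 Mid object] + [Node Mixin1 Mid object] + [Node]
  take Node:  [Mixin1 Mid object] + [Node Mixin1 Mid object] + [Node]
  take Mixin1:  [Mixin1 Mid object] + [Mixin1 Mid object]
  take Mid:  [Mid object] + [Mid object]
  take object:  [object] + [object]
MRO: Beta Left Final Root Node Mixin1 Mid object
describe is defined in: Beta, Final. First along the MRO is Beta.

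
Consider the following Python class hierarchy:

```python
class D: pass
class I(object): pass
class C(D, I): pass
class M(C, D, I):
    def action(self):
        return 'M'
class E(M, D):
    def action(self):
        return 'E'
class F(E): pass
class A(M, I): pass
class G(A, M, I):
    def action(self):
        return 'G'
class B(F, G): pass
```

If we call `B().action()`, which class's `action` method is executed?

L[B] = B + merge(L[F], L[G], [F G])
  take F:  [F E M C D I object] + [G A M C D I object] + [F G]
  take E:  [E M C D I object] + [G A M C D I object] + [G]
  take G:  [M C D I object] + [G A M C D I object] + [G]
  take A:  [M C D I object] + [A M C D I object]
  take M:  [M C D I object] + [M C D I object]
  take C:  [C D I object] + [C D I object]
  take D:  [D I object] + [D I object]
  take I:  [I object] + [I object]
  take object:  [object] + [object]
MRO: B F E G A M C D I object
action is defined in: E, G, M. First along the MRO is E.

E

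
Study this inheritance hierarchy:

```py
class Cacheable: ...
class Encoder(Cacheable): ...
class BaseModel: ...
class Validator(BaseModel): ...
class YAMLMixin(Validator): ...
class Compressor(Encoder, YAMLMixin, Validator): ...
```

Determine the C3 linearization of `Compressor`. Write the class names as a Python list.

L[Compressor] = Compressor + merge(L[Encoder], L[YAMLMixin], L[Validator], [Encoder YAMLMixin Validator])
  take Encoder:  [Encoder Cacheable object] + [YAMLMixin Validator BaseModel object] + [Validator BaseModel object] + [Encoder YAMLMixin Validator]
  take Cacheable:  [Cacheable object] + [YAMLMixin Validator BaseModel object] + [Validator BaseModel object] + [YAMLMixin Validator]
  take YAMLMixin:  [object] + [YAMLMixin Validator BaseModel object] + [Validator BaseModel object] + [YAMLMixin Validator]
  take Validator:  [object] + [Validator BaseModel object] + [Validator BaseModel object] + [Validator]
  take BaseModel:  [object] + [BaseModel object] + [BaseModel object]
  take object:  [object] + [object] + [object]

[Compressor, Encoder, Cacheable, YAMLMixin, Validator, BaseModel, object]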